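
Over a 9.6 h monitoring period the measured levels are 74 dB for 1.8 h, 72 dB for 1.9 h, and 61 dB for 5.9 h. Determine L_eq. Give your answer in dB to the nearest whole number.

69 dB

The energy average is taken in the linear domain: L_eq = 10·log₁₀[(Σ tᵢ·10^(Lᵢ/10))/T], T = 9.6 h.
Σ tᵢ·10^(Lᵢ/10) = 1.8·10^(74/10) + 1.9·10^(72/10) + 5.9·10^(61/10) = 8.275e+07.
L_eq = 10·log₁₀(8.275e+07/9.6) = 69.36 dB.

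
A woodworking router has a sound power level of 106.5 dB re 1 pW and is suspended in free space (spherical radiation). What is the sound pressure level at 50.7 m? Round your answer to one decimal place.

The power spreads over a sphere of area 4π·r², so L_p = L_w − 10·log₁₀(4π·r²).
4π·r² = 3.23e+04 m², 10·log₁₀ of that is 45.092 dB.
L_p = 106.5 − 45.092 = 61.41 dB.

61.4 dB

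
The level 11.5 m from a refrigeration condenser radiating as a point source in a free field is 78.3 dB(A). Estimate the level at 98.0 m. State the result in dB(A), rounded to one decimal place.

59.7 dB(A)

For a point source, L₂ = L₁ − 20·log₁₀(r₂/r₁).
L₂ = 78.3 − 20·log₁₀(98.0/11.5) = 78.3 − 18.611 = 59.69 dB(A).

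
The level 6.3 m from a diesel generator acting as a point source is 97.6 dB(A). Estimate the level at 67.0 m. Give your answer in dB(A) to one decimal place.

77.1 dB(A)

For a point source, L₂ = L₁ − 20·log₁₀(r₂/r₁).
L₂ = 97.6 − 20·log₁₀(67.0/6.3) = 97.6 − 20.535 = 77.07 dB(A).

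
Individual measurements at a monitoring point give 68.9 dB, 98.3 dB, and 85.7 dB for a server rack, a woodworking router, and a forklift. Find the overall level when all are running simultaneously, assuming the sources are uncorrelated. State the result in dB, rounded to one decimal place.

Incoherent sources combine by intensity addition: L_total = 10·log₁₀(Σ 10^(L_i/10)).
Σ 10^(L/10) = 10^(68.9/10) + 10^(98.3/10) + 10^(85.7/10) = 7.140e+09.
L_total = 10·log₁₀(7.140e+09) = 98.54 dB.

98.5 dB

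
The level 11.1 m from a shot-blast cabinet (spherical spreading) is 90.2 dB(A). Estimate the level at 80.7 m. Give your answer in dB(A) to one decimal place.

73.0 dB(A)

Point-source attenuation: ΔL = 20·log₁₀(r₂/r₁) = 20·log₁₀(80.7/11.1) = 17.231 dB.
L₂ = 90.2 − 20·log₁₀(80.7/11.1) = 90.2 − 17.231 = 72.97 dB(A).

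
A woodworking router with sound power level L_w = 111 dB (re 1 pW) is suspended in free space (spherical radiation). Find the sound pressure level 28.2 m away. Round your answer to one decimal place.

The power spreads over a sphere of area 4π·r², so L_p = L_w − 10·log₁₀(4π·r²).
4π·r² = 9993 m², 10·log₁₀ of that is 39.997 dB.
L_p = 111 − 39.997 = 71.00 dB.

71.0 dB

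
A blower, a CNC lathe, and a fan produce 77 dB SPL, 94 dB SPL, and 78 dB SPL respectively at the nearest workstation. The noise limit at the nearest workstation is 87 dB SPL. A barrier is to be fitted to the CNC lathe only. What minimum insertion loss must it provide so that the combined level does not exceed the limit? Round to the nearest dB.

Everything except the CNC lathe sums to 10^(77/10) + 10^(78/10) = 1.132e+08 in linear terms, 80.54 dB SPL.
The limit corresponds to 10^(87/10) = 5.012e+08; subtracting the fixed part leaves 3.880e+08 for the CNC lathe, i.e. 85.89 dB SPL.
Required insertion loss = 94 − 85.89 = 8.11 dB.

8 dB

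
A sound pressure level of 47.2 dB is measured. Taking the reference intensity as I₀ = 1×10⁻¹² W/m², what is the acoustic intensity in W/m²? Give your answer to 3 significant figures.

I = I₀·10^(L/10) = 10⁻¹² × 10^(47.2/10) = 10^(-7.280).

5.25e-08 W/m²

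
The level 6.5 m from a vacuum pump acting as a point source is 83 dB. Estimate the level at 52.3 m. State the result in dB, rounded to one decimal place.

Spherical spreading from a point source gives a 20·log₁₀(r₂/r₁) drop.
L₂ = 83 − 20·log₁₀(52.3/6.5) = 83 − 18.112 = 64.89 dB.

64.9 dB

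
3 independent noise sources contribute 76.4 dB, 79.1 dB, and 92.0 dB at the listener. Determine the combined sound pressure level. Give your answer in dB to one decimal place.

For uncorrelated sources the intensities add, so convert each level to linear form, sum, and take 10·log₁₀ of the total.
Σ 10^(L/10) = 10^(76.4/10) + 10^(79.1/10) + 10^(92.0/10) = 1.710e+09.
L_total = 10·log₁₀(1.710e+09) = 92.33 dB.

92.3 dB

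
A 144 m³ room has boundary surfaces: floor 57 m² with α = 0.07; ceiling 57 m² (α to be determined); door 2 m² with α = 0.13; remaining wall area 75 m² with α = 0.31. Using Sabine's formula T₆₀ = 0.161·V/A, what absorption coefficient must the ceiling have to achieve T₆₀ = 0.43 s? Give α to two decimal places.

Required total absorption A = 0.161·144/0.43 = 53.92 m².
Absorption from the other surfaces = 57·0.07 + 2·0.13 + 75·0.31 = 27.50 m², so the ceiling must supply 26.42 m² over 57 m².
α = 26.42/57 = 0.463.

0.46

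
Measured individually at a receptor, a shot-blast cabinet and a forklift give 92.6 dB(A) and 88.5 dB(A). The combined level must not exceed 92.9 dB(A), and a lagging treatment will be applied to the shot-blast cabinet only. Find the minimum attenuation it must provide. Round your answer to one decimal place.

Everything except the shot-blast cabinet sums to 10^(88.5/10) = 7.079e+08 in linear terms, 88.50 dB(A).
The limit corresponds to 10^(92.9/10) = 1.950e+09; subtracting the fixed part leaves 1.242e+09 for the shot-blast cabinet, i.e. 90.94 dB(A).
So the shot-blast cabinet must be reduced from 92.6 to 90.94 dB(A): IL = 1.66 dB.

1.7 dB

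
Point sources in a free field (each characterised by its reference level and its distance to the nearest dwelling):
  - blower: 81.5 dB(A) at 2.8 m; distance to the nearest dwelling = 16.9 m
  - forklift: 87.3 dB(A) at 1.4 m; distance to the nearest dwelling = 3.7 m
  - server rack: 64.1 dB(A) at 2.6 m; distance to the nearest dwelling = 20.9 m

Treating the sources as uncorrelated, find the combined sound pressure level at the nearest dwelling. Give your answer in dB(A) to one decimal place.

Apply inverse-square spreading to bring every level to the receiver, then sum 10^(L/10).
blower: 81.5 − 20·log₁₀(16.9/2.8) = 81.5 − 15.61 = 65.89 dB(A).
forklift: 87.3 − 20·log₁₀(3.7/1.4) = 87.3 − 8.44 = 78.86 dB(A).
server rack: 64.1 − 20·log₁₀(20.9/2.6) = 64.1 − 18.10 = 46.00 dB(A).
Σ 10^(L/10) = 8.080e+07 → L_total = 10·log₁₀(8.080e+07) = 79.07 dB(A).

79.1 dB(A)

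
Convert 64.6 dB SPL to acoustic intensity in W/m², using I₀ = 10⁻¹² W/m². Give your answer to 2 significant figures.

2.9e-06 W/m²

L = 10·log₁₀(I/I₀) ⇒ I = I₀·10^(L/10) = 10⁻¹² × 10^6.46.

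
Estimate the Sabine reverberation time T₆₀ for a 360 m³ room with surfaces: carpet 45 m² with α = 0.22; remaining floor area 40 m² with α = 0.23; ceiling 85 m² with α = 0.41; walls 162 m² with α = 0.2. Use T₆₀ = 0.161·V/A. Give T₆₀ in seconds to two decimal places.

Summing Sᵢαᵢ: 45·0.22 + 40·0.23 + 85·0.41 + 162·0.2 = 86.35 m².
T₆₀ = 0.161 × 360 / 86.35 = 0.671 s.

0.67 s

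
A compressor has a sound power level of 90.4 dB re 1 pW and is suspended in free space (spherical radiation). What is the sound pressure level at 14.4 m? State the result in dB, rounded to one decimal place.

56.2 dB

L_p = L_w − 10·log₁₀(4π·r²) with r = 14.4 m.
4π·r² = 2606 m², 10·log₁₀ of that is 34.159 dB.
L_p = 90.4 − 34.159 = 56.24 dB.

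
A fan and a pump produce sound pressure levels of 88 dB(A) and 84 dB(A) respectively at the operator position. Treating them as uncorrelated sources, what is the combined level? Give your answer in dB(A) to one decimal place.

For uncorrelated sources the intensities add, so convert each level to linear form, sum, and take 10·log₁₀ of the total.
Σ 10^(L/10) = 10^(88/10) + 10^(84/10) = 8.821e+08.
L_total = 10·log₁₀(8.821e+08) = 89.46 dB(A).

89.5 dB(A)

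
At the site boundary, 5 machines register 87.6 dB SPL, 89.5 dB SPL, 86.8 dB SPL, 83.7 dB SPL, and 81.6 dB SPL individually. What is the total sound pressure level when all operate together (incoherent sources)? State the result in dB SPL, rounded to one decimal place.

Incoherent sources combine by intensity addition: L_total = 10·log₁₀(Σ 10^(L_i/10)).
Σ 10^(L/10) = 10^(87.6/10) + 10^(89.5/10) + 10^(86.8/10) + 10^(83.7/10) + 10^(81.6/10) = 2.324e+09.
L_total = 10·log₁₀(2.324e+09) = 93.66 dB SPL.

93.7 dB SPL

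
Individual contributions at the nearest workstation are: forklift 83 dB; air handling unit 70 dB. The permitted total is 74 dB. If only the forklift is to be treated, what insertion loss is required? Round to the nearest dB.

The untreated sources together contribute 10^(70/10) = 1.000e+07, i.e. 70.00 dB.
To meet 74 dB overall, the treated forklift may contribute at most 10^(74/10) − 1.000e+07 = 1.512e+07, i.e. 71.80 dB.
Required insertion loss = 83 − 71.80 = 11.20 dB.

11 dB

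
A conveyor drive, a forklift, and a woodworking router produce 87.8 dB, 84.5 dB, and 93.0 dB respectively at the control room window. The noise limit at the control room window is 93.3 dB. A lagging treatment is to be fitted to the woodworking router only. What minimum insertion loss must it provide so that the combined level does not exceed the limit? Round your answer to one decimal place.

2.0 dB

The untreated sources together contribute 10^(87.8/10) + 10^(84.5/10) = 8.844e+08, i.e. 89.47 dB.
The limit corresponds to 10^(93.3/10) = 2.138e+09; subtracting the fixed part leaves 1.254e+09 for the woodworking router, i.e. 90.98 dB.
Required insertion loss = 93.0 − 90.98 = 2.02 dB.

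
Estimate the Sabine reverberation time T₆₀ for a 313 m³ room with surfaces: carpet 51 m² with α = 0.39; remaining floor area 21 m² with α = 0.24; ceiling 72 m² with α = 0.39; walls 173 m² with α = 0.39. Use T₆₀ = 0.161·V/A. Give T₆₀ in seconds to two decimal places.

A = Σ Sᵢαᵢ = 51·0.39 + 21·0.24 + 72·0.39 + 173·0.39 = 120.48 m².
T₆₀ = 0.161·V/A = 0.161·313/120.48 = 0.418 s.

0.42 s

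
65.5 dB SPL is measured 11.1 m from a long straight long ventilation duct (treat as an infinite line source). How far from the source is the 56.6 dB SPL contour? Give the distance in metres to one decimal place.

86.2 m

Line-source spreading drops the level by 10·log₁₀(r₂/r₁); inverting, r₂/r₁ = 10^(ΔL/10).
r₂ = 11.1·10^((65.5−56.6)/10) = 11.1·10^(8.9/10) = 86.16 m.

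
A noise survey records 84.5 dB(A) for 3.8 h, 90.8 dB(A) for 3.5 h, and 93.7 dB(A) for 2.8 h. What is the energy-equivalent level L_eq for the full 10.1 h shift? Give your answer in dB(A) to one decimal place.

90.7 dB(A)

The energy average is taken in the linear domain: L_eq = 10·log₁₀[(Σ tᵢ·10^(Lᵢ/10))/T], T = 10.1 h.
Σ tᵢ·10^(Lᵢ/10) = 3.8·10^(84.5/10) + 3.5·10^(90.8/10) + 2.8·10^(93.7/10) = 1.184e+10.
L_eq = 10·log₁₀(1.184e+10/10.1) = 90.69 dB(A).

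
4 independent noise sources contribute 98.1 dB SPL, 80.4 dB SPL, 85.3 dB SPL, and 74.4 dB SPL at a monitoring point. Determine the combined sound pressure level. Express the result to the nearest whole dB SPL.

98 dB SPL

For uncorrelated sources the intensities add, so convert each level to linear form, sum, and take 10·log₁₀ of the total.
Σ 10^(L/10) = 10^(98.1/10) + 10^(80.4/10) + 10^(85.3/10) + 10^(74.4/10) = 6.933e+09.
L_total = 10·log₁₀(6.933e+09) = 98.41 dB SPL.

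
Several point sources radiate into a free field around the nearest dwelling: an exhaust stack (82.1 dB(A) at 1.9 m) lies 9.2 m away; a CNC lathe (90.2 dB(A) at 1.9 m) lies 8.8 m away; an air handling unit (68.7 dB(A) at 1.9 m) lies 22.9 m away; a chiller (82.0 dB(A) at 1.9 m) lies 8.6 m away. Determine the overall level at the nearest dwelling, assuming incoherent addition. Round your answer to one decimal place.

78.0 dB(A)

Apply inverse-square spreading to bring every level to the receiver, then sum 10^(L/10).
exhaust stack: 82.1 − 20·log₁₀(9.2/1.9) = 82.1 − 13.70 = 68.40 dB(A).
CNC lathe: 90.2 − 20·log₁₀(8.8/1.9) = 90.2 − 13.31 = 76.89 dB(A).
air handling unit: 68.7 − 20·log₁₀(22.9/1.9) = 68.7 − 21.62 = 47.08 dB(A).
chiller: 82.0 − 20·log₁₀(8.6/1.9) = 82.0 − 13.11 = 68.89 dB(A).
Σ 10^(L/10) = 6.352e+07 → L_total = 10·log₁₀(6.352e+07) = 78.03 dB(A).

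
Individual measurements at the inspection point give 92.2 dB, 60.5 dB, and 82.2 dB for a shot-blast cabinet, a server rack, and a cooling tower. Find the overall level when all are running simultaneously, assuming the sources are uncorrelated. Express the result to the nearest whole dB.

93 dB

For uncorrelated sources the intensities add, so convert each level to linear form, sum, and take 10·log₁₀ of the total.
Σ 10^(L/10) = 10^(92.2/10) + 10^(60.5/10) + 10^(82.2/10) = 1.827e+09.
L_total = 10·log₁₀(1.827e+09) = 92.62 dB.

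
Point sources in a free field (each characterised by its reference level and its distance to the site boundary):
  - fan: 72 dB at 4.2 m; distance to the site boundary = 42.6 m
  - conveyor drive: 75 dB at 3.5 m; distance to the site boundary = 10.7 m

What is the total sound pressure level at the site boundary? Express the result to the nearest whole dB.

Propagate each source to the receiver with L = L_ref − 20·log₁₀(r/r_ref), then add intensities.
fan: 72 − 20·log₁₀(42.6/4.2) = 72 − 20.12 = 51.88 dB.
conveyor drive: 75 − 20·log₁₀(10.7/3.5) = 75 − 9.71 = 65.29 dB.
Σ 10^(L/10) = 3.538e+06 → L_total = 10·log₁₀(3.538e+06) = 65.49 dB.

65 dB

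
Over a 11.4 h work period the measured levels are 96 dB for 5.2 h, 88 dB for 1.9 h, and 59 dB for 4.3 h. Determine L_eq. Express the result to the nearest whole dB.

Weight each interval's intensity by its duration and average over T = 11.4 h:
Σ tᵢ·10^(Lᵢ/10) = 5.2·10^(96/10) + 1.9·10^(88/10) + 4.3·10^(59/10) = 2.190e+10.
L_eq = 10·log₁₀(2.190e+10/11.4) = 92.84 dB.

93 dB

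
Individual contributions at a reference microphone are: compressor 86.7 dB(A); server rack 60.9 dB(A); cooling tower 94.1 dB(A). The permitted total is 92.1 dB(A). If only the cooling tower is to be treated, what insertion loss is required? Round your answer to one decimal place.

Everything except the cooling tower sums to 10^(86.7/10) + 10^(60.9/10) = 4.690e+08 in linear terms, 86.71 dB(A).
To meet 92.1 dB(A) overall, the treated cooling tower may contribute at most 10^(92.1/10) − 4.690e+08 = 1.153e+09, i.e. 90.62 dB(A).
So the cooling tower must be reduced from 94.1 to 90.62 dB(A): IL = 3.48 dB.

3.5 dB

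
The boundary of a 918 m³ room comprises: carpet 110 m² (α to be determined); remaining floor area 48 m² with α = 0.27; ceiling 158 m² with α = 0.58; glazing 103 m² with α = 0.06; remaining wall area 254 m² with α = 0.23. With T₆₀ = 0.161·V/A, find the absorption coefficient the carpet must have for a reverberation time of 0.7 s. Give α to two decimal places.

0.38

Required total absorption A = 0.161·918/0.7 = 211.14 m².
Absorption from the other surfaces = 48·0.27 + 158·0.58 + 103·0.06 + 254·0.23 = 169.20 m², so the carpet must supply 41.94 m² over 110 m².
α = 41.94/110 = 0.381.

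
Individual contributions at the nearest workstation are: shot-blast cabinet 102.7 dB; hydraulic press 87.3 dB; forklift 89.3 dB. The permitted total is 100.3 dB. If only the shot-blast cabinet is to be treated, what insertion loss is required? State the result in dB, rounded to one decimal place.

The untreated sources together contribute 10^(87.3/10) + 10^(89.3/10) = 1.388e+09, i.e. 91.42 dB.
To meet 100.3 dB overall, the treated shot-blast cabinet may contribute at most 10^(100.3/10) − 1.388e+09 = 9.327e+09, i.e. 99.70 dB.
Required insertion loss = 102.7 − 99.70 = 3.00 dB.

3.0 dB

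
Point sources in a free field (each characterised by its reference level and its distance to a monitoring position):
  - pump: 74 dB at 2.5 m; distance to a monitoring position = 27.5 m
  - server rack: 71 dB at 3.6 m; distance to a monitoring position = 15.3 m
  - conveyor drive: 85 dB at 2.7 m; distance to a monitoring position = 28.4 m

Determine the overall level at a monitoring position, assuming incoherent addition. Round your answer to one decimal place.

Apply inverse-square spreading to bring every level to the receiver, then sum 10^(L/10).
pump: 74 − 20·log₁₀(27.5/2.5) = 74 − 20.83 = 53.17 dB.
server rack: 71 − 20·log₁₀(15.3/3.6) = 71 − 12.57 = 58.43 dB.
conveyor drive: 85 − 20·log₁₀(28.4/2.7) = 85 − 20.44 = 64.56 dB.
Σ 10^(L/10) = 3.763e+06 → L_total = 10·log₁₀(3.763e+06) = 65.76 dB.

65.8 dB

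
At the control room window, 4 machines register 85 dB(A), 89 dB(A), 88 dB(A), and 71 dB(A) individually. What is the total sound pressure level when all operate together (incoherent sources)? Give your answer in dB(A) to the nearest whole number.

For uncorrelated sources the intensities add, so convert each level to linear form, sum, and take 10·log₁₀ of the total.
Σ 10^(L/10) = 10^(85/10) + 10^(89/10) + 10^(88/10) + 10^(71/10) = 1.754e+09.
L_total = 10·log₁₀(1.754e+09) = 92.44 dB(A).

92 dB(A)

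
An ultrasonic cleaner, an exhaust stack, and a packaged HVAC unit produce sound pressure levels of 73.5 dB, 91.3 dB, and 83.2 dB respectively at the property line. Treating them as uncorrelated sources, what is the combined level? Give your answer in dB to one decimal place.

92.0 dB

Incoherent sources combine by intensity addition: L_total = 10·log₁₀(Σ 10^(L_i/10)).
Σ 10^(L/10) = 10^(73.5/10) + 10^(91.3/10) + 10^(83.2/10) = 1.580e+09.
L_total = 10·log₁₀(1.580e+09) = 91.99 dB.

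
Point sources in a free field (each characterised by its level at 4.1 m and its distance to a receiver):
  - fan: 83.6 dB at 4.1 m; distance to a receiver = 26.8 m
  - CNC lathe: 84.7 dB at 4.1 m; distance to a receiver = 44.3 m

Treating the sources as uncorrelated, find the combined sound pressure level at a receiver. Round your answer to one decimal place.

Apply inverse-square spreading to bring every level to the receiver, then sum 10^(L/10).
fan: 83.6 − 20·log₁₀(26.8/4.1) = 83.6 − 16.31 = 67.29 dB.
CNC lathe: 84.7 − 20·log₁₀(44.3/4.1) = 84.7 − 20.67 = 64.03 dB.
Σ 10^(L/10) = 7.890e+06 → L_total = 10·log₁₀(7.890e+06) = 68.97 dB.

69.0 dB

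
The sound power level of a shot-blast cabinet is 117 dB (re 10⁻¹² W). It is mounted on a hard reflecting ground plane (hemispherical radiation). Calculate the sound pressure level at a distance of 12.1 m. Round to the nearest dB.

Free-field hemispherical radiation: L_p = L_w − 10·log₁₀(2π·r²), r = 12.1 m.
2π·r² = 919.9 m², 10·log₁₀ of that is 29.638 dB.
L_p = 117 − 29.638 = 87.36 dB.

87 dB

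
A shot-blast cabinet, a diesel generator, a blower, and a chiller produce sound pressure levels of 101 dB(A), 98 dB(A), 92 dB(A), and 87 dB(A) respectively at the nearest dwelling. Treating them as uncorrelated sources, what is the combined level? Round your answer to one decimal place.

103.2 dB(A)

For uncorrelated sources the intensities add, so convert each level to linear form, sum, and take 10·log₁₀ of the total.
Σ 10^(L/10) = 10^(101/10) + 10^(98/10) + 10^(92/10) + 10^(87/10) = 2.098e+10.
L_total = 10·log₁₀(2.098e+10) = 103.22 dB(A).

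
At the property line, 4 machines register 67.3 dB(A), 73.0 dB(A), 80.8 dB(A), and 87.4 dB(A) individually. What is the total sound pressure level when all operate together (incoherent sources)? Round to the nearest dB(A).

88 dB(A)

Incoherent sources combine by intensity addition: L_total = 10·log₁₀(Σ 10^(L_i/10)).
Σ 10^(L/10) = 10^(67.3/10) + 10^(73.0/10) + 10^(80.8/10) + 10^(87.4/10) = 6.951e+08.
L_total = 10·log₁₀(6.951e+08) = 88.42 dB(A).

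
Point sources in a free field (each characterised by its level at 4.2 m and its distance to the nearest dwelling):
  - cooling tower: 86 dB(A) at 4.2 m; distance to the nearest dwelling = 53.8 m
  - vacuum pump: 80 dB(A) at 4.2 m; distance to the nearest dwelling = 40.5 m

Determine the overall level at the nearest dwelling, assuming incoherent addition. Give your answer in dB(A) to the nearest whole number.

65 dB(A)

First find each source's level at the receiver (point-source: −20·log₁₀(r/r_ref)), then combine on an intensity basis.
cooling tower: 86 − 20·log₁₀(53.8/4.2) = 86 − 22.15 = 63.85 dB(A).
vacuum pump: 80 − 20·log₁₀(40.5/4.2) = 80 − 19.68 = 60.32 dB(A).
Σ 10^(L/10) = 3.502e+06 → L_total = 10·log₁₀(3.502e+06) = 65.44 dB(A).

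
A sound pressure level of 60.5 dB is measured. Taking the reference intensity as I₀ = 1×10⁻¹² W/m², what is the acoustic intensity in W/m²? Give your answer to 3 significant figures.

1.12e-06 W/m²

I/I₀ = 10^(60.5/10) = 1.122e+06, so I = 1.122e+06 × 10⁻¹² W/m².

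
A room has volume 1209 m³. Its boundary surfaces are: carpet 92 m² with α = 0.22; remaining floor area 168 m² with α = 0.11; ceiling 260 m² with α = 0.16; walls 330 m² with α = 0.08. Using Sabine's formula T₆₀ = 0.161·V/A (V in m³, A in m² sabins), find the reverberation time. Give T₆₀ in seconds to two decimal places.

1.82 s

Total absorption A = 92·0.22 + 168·0.11 + 260·0.16 + 330·0.08 = 106.72 m² sabins.
T₆₀ = 0.161 × 1209 / 106.72 = 1.824 s.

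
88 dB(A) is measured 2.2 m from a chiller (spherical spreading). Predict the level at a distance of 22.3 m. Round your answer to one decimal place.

67.9 dB(A)

For a point source, L₂ = L₁ − 20·log₁₀(r₂/r₁).
L₂ = 88 − 20·log₁₀(22.3/2.2) = 88 − 20.118 = 67.88 dB(A).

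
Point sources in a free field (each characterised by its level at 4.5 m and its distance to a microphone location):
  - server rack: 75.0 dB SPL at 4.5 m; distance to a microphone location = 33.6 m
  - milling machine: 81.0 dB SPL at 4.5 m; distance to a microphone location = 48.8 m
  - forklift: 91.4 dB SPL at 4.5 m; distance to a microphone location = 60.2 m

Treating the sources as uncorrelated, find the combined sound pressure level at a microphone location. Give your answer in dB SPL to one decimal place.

69.7 dB SPL

Propagate each source to the receiver with L = L_ref − 20·log₁₀(r/r_ref), then add intensities.
server rack: 75.0 − 20·log₁₀(33.6/4.5) = 75.0 − 17.46 = 57.54 dB SPL.
milling machine: 81.0 − 20·log₁₀(48.8/4.5) = 81.0 − 20.70 = 60.30 dB SPL.
forklift: 91.4 − 20·log₁₀(60.2/4.5) = 91.4 − 22.53 = 68.87 dB SPL.
Σ 10^(L/10) = 9.351e+06 → L_total = 10·log₁₀(9.351e+06) = 69.71 dB SPL.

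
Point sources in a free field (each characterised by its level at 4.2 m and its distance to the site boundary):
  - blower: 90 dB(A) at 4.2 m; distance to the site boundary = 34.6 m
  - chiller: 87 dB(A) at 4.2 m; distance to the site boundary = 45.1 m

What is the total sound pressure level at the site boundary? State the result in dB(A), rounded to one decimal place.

Propagate each source to the receiver with L = L_ref − 20·log₁₀(r/r_ref), then add intensities.
blower: 90 − 20·log₁₀(34.6/4.2) = 90 − 18.32 = 71.68 dB(A).
chiller: 87 − 20·log₁₀(45.1/4.2) = 87 − 20.62 = 66.38 dB(A).
Σ 10^(L/10) = 1.908e+07 → L_total = 10·log₁₀(1.908e+07) = 72.81 dB(A).

72.8 dB(A)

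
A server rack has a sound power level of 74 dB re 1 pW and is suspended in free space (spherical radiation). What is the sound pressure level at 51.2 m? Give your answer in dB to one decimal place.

28.8 dB

The power spreads over a sphere of area 4π·r², so L_p = L_w − 10·log₁₀(4π·r²).
4π·r² = 3.294e+04 m², 10·log₁₀ of that is 45.177 dB.
L_p = 74 − 45.177 = 28.82 dB.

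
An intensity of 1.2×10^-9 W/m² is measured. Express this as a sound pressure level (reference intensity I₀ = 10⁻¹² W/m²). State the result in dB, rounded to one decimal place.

I/I₀ = 1.2×10^-9/10⁻¹² = 1.2×10^3, and L = 10·log₁₀(I/I₀).
L = 10·(0.0792 + 3) = 30.79 dB.

30.8 dB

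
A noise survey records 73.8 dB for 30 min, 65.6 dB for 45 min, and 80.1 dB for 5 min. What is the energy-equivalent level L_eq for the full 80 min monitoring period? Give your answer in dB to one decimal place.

72.4 dB

Weight each interval's intensity by its duration and average over T = 80 min:
Σ tᵢ·10^(Lᵢ/10) = 30·10^(73.8/10) + 45·10^(65.6/10) + 5·10^(80.1/10) = 1.395e+09.
L_eq = 10·log₁₀(1.395e+09/80) = 72.41 dB.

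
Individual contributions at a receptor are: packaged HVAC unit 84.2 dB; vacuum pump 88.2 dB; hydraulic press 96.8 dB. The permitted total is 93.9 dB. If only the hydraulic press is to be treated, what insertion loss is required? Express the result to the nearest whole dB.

The untreated sources together contribute 10^(84.2/10) + 10^(88.2/10) = 9.237e+08, i.e. 89.66 dB.
The limit corresponds to 10^(93.9/10) = 2.455e+09; subtracting the fixed part leaves 1.531e+09 for the hydraulic press, i.e. 91.85 dB.
Required insertion loss = 96.8 − 91.85 = 4.95 dB.

5 dB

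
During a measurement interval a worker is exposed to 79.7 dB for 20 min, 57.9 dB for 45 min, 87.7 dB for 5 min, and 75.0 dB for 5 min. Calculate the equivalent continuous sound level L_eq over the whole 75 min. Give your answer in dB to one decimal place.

The energy average is taken in the linear domain: L_eq = 10·log₁₀[(Σ tᵢ·10^(Lᵢ/10))/T], T = 75 min.
Σ tᵢ·10^(Lᵢ/10) = 20·10^(79.7/10) + 45·10^(57.9/10) + 5·10^(87.7/10) + 5·10^(75.0/10) = 4.997e+09.
L_eq = 10·log₁₀(4.997e+09/75) = 78.24 dB.

78.2 dB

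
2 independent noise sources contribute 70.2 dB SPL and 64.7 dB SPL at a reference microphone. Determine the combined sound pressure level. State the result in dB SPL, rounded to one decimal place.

71.3 dB SPL

Incoherent sources combine by intensity addition: L_total = 10·log₁₀(Σ 10^(L_i/10)).
Σ 10^(L/10) = 10^(70.2/10) + 10^(64.7/10) = 1.342e+07.
L_total = 10·log₁₀(1.342e+07) = 71.28 dB SPL.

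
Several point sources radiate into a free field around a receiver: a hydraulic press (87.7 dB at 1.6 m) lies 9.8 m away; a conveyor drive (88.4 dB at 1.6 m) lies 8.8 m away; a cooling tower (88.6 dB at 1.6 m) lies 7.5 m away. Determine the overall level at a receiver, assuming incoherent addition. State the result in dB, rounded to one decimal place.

Apply inverse-square spreading to bring every level to the receiver, then sum 10^(L/10).
hydraulic press: 87.7 − 20·log₁₀(9.8/1.6) = 87.7 − 15.74 = 71.96 dB.
conveyor drive: 88.4 − 20·log₁₀(8.8/1.6) = 88.4 − 14.81 = 73.59 dB.
cooling tower: 88.6 − 20·log₁₀(7.5/1.6) = 88.6 − 13.42 = 75.18 dB.
Σ 10^(L/10) = 7.154e+07 → L_total = 10·log₁₀(7.154e+07) = 78.55 dB.

78.5 dB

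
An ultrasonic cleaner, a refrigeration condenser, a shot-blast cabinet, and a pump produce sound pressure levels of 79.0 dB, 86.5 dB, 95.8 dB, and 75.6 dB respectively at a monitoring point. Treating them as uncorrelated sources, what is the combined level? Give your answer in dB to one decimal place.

96.4 dB

For uncorrelated sources the intensities add, so convert each level to linear form, sum, and take 10·log₁₀ of the total.
Σ 10^(L/10) = 10^(79.0/10) + 10^(86.5/10) + 10^(95.8/10) + 10^(75.6/10) = 4.364e+09.
L_total = 10·log₁₀(4.364e+09) = 96.40 dB.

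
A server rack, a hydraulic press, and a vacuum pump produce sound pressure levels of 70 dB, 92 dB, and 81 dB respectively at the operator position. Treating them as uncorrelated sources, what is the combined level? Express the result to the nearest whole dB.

92 dB

For uncorrelated sources the intensities add, so convert each level to linear form, sum, and take 10·log₁₀ of the total.
Σ 10^(L/10) = 10^(70/10) + 10^(92/10) + 10^(81/10) = 1.721e+09.
L_total = 10·log₁₀(1.721e+09) = 92.36 dB.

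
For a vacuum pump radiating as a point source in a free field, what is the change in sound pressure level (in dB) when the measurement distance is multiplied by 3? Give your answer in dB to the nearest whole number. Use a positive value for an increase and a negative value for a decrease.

Point-source spreading: ΔL = −20·log₁₀(r₂/r₁).
ΔL = −20·log₁₀(3) = -9.54 dB.

-10 dB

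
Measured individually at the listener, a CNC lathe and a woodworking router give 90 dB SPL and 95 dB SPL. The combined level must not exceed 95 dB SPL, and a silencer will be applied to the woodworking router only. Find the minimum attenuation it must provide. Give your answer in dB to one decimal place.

1.7 dB

Fixed contribution from the other source: Σ 10^(L/10) = 10^(90/10) = 1.000e+09 (90.00 dB SPL).
The limit corresponds to 10^(95/10) = 3.162e+09; subtracting the fixed part leaves 2.162e+09 for the woodworking router, i.e. 93.35 dB SPL.
So the woodworking router must be reduced from 95 to 93.35 dB SPL: IL = 1.65 dB.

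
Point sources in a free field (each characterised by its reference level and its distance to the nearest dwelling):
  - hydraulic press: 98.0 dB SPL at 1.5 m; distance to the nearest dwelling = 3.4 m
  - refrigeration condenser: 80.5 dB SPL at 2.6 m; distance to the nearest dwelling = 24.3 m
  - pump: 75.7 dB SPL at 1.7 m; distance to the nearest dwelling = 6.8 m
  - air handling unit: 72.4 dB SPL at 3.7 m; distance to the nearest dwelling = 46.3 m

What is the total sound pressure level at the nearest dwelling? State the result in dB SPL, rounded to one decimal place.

90.9 dB SPL

First find each source's level at the receiver (point-source: −20·log₁₀(r/r_ref)), then combine on an intensity basis.
hydraulic press: 98.0 − 20·log₁₀(3.4/1.5) = 98.0 − 7.11 = 90.89 dB SPL.
refrigeration condenser: 80.5 − 20·log₁₀(24.3/2.6) = 80.5 − 19.41 = 61.09 dB SPL.
pump: 75.7 − 20·log₁₀(6.8/1.7) = 75.7 − 12.04 = 63.66 dB SPL.
air handling unit: 72.4 − 20·log₁₀(46.3/3.7) = 72.4 − 21.95 = 50.45 dB SPL.
Σ 10^(L/10) = 1.232e+09 → L_total = 10·log₁₀(1.232e+09) = 90.91 dB SPL.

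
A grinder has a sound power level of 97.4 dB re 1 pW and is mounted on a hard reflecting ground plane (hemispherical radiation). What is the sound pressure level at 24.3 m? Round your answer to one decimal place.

L_p = L_w − 10·log₁₀(2π·r²) with r = 24.3 m.
2π·r² = 3710 m², 10·log₁₀ of that is 35.694 dB.
L_p = 97.4 − 35.694 = 61.71 dB.

61.7 dB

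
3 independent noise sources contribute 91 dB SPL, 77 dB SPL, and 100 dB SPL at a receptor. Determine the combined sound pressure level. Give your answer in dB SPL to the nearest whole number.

For uncorrelated sources the intensities add, so convert each level to linear form, sum, and take 10·log₁₀ of the total.
Σ 10^(L/10) = 10^(91/10) + 10^(77/10) + 10^(100/10) = 1.131e+10.
L_total = 10·log₁₀(1.131e+10) = 100.53 dB SPL.

101 dB SPL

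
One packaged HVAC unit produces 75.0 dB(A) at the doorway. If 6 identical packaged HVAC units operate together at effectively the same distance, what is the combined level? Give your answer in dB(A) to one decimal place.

With 6 equal, uncorrelated contributions the intensity is 6× that of one unit, giving a rise of 10·log₁₀ 6.
L_total = 75.0 + 10·log₁₀(6) = 75.0 + 7.782 = 82.78 dB(A).

82.8 dB(A)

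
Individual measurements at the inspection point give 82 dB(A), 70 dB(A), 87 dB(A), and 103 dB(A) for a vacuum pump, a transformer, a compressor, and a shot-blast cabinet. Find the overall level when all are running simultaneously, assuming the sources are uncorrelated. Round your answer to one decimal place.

Incoherent sources combine by intensity addition: L_total = 10·log₁₀(Σ 10^(L_i/10)).
Σ 10^(L/10) = 10^(82/10) + 10^(70/10) + 10^(87/10) + 10^(103/10) = 2.062e+10.
L_total = 10·log₁₀(2.062e+10) = 103.14 dB(A).

103.1 dB(A)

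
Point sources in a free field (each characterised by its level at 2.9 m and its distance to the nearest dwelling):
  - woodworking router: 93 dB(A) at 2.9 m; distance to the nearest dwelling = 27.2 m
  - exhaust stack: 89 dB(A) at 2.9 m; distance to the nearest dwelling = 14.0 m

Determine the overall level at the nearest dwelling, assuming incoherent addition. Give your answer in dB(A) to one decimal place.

77.5 dB(A)

Apply inverse-square spreading to bring every level to the receiver, then sum 10^(L/10).
woodworking router: 93 − 20·log₁₀(27.2/2.9) = 93 − 19.44 = 73.56 dB(A).
exhaust stack: 89 − 20·log₁₀(14.0/2.9) = 89 − 13.67 = 75.33 dB(A).
Σ 10^(L/10) = 5.676e+07 → L_total = 10·log₁₀(5.676e+07) = 77.54 dB(A).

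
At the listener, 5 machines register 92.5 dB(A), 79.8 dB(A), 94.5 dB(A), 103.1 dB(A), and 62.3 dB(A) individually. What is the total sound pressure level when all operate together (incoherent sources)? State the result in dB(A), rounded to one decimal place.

104.0 dB(A)

Incoherent sources combine by intensity addition: L_total = 10·log₁₀(Σ 10^(L_i/10)).
Σ 10^(L/10) = 10^(92.5/10) + 10^(79.8/10) + 10^(94.5/10) + 10^(103.1/10) + 10^(62.3/10) = 2.511e+10.
L_total = 10·log₁₀(2.511e+10) = 104.00 dB(A).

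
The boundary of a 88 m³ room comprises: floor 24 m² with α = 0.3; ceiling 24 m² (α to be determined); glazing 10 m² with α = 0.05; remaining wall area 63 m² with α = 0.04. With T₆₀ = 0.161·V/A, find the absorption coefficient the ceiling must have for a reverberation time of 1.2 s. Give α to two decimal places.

0.07

A = 0.161·V/T₆₀ = 0.161·88/1.2 = 11.81 m² sabins.
Absorption from the other surfaces = 24·0.3 + 10·0.05 + 63·0.04 = 10.22 m², so the ceiling must supply 1.59 m² over 24 m².
α = 1.59/24 = 0.066.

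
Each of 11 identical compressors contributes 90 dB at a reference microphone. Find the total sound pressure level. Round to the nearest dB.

100 dB

L_total = L₁ + 10·log₁₀ N for N identical incoherent sources.
L_total = 90 + 10·log₁₀(11) = 90 + 10.414 = 100.41 dB.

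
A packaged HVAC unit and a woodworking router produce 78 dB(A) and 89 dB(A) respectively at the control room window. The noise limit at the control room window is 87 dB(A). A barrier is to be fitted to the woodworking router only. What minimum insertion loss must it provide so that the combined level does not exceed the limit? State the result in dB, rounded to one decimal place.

2.6 dB

The untreated sources together contribute 10^(78/10) = 6.310e+07, i.e. 78.00 dB(A).
To meet 87 dB(A) overall, the treated woodworking router may contribute at most 10^(87/10) − 6.310e+07 = 4.381e+08, i.e. 86.42 dB(A).
Required insertion loss = 89 − 86.42 = 2.58 dB.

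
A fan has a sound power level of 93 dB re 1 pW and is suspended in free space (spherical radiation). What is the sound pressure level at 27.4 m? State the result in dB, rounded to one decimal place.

L_p = L_w − 10·log₁₀(4π·r²) with r = 27.4 m.
4π·r² = 9434 m², 10·log₁₀ of that is 39.747 dB.
L_p = 93 − 39.747 = 53.25 dB.

53.3 dB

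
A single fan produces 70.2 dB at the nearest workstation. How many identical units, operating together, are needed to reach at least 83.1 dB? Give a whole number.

N identical sources give L₁ + 10·log₁₀ N, so require 10·log₁₀ N ≥ 83.1 − 70.2 = 12.9 dB.
N ≥ 10^(12.9/10) = 19.498, so N = 20.

20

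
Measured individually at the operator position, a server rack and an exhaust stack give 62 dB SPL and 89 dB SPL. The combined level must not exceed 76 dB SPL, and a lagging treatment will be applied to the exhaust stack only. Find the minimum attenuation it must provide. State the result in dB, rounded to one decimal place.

The untreated sources together contribute 10^(62/10) = 1.585e+06, i.e. 62.00 dB SPL.
To meet 76 dB SPL overall, the treated exhaust stack may contribute at most 10^(76/10) − 1.585e+06 = 3.823e+07, i.e. 75.82 dB SPL.
Required insertion loss = 89 − 75.82 = 13.18 dB.

13.2 dB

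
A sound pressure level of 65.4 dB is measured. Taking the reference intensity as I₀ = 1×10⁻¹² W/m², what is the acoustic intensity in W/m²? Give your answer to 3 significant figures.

I = I₀·10^(L/10) = 10⁻¹² × 10^(65.4/10) = 10^(-5.460).

3.47e-06 W/m²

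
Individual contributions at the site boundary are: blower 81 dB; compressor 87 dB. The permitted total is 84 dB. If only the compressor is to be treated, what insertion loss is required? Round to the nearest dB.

Fixed contribution from the other source: Σ 10^(L/10) = 10^(81/10) = 1.259e+08 (81.00 dB).
The limit corresponds to 10^(84/10) = 2.512e+08; subtracting the fixed part leaves 1.253e+08 for the compressor, i.e. 80.98 dB.
Required insertion loss = 87 − 80.98 = 6.02 dB.

6 dB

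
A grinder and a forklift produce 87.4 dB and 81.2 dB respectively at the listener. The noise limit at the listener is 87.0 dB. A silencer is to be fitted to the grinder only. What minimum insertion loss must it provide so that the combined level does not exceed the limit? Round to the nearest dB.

2 dB

Everything except the grinder sums to 10^(81.2/10) = 1.318e+08 in linear terms, 81.20 dB.
The limit corresponds to 10^(87.0/10) = 5.012e+08; subtracting the fixed part leaves 3.694e+08 for the grinder, i.e. 85.67 dB.
So the grinder must be reduced from 87.4 to 85.67 dB: IL = 1.73 dB.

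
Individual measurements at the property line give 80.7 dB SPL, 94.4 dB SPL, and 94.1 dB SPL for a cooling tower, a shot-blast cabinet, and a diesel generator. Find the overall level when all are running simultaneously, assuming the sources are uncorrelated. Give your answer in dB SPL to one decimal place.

For uncorrelated sources the intensities add, so convert each level to linear form, sum, and take 10·log₁₀ of the total.
Σ 10^(L/10) = 10^(80.7/10) + 10^(94.4/10) + 10^(94.1/10) = 5.442e+09.
L_total = 10·log₁₀(5.442e+09) = 97.36 dB SPL.

97.4 dB SPL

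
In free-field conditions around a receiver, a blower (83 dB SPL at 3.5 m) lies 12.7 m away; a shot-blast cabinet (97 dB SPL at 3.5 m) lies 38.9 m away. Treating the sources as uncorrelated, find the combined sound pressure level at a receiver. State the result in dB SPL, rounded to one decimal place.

77.5 dB SPL

Propagate each source to the receiver with L = L_ref − 20·log₁₀(r/r_ref), then add intensities.
blower: 83 − 20·log₁₀(12.7/3.5) = 83 − 11.19 = 71.81 dB SPL.
shot-blast cabinet: 97 − 20·log₁₀(38.9/3.5) = 97 − 20.92 = 76.08 dB SPL.
Σ 10^(L/10) = 5.573e+07 → L_total = 10·log₁₀(5.573e+07) = 77.46 dB SPL.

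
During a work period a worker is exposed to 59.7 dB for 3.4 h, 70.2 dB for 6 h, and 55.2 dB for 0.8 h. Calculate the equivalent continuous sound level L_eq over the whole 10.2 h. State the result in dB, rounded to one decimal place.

68.1 dB

L_eq = 10·log₁₀[(1/T)·Σ tᵢ·10^(Lᵢ/10)] with T = 10.2 h.
Σ tᵢ·10^(Lᵢ/10) = 3.4·10^(59.7/10) + 6·10^(70.2/10) + 0.8·10^(55.2/10) = 6.627e+07.
L_eq = 10·log₁₀(6.627e+07/10.2) = 68.13 dB.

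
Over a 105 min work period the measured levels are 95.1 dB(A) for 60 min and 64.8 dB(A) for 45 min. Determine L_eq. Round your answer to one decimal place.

The energy average is taken in the linear domain: L_eq = 10·log₁₀[(Σ tᵢ·10^(Lᵢ/10))/T], T = 105 min.
Σ tᵢ·10^(Lᵢ/10) = 60·10^(95.1/10) + 45·10^(64.8/10) = 1.943e+11.
L_eq = 10·log₁₀(1.943e+11/105) = 92.67 dB(A).

92.7 dB(A)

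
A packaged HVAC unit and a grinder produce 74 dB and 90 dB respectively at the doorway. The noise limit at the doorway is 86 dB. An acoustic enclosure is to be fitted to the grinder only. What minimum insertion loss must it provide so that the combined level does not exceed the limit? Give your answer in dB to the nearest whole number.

4 dB

The untreated sources together contribute 10^(74/10) = 2.512e+07, i.e. 74.00 dB.
To meet 86 dB overall, the treated grinder may contribute at most 10^(86/10) − 2.512e+07 = 3.730e+08, i.e. 85.72 dB.
So the grinder must be reduced from 90 to 85.72 dB: IL = 4.28 dB.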